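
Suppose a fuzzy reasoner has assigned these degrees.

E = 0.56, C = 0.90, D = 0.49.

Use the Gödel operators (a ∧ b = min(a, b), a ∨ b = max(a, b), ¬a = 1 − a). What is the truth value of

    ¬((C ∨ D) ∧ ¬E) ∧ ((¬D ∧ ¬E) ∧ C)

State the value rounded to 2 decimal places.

0.44

C ∨ D = max(a, b) on (0.90, 0.49) = 0.90
¬E = 1 − 0.56 = 0.44
(C ∨ D) ∧ ¬E = min(a, b) on (0.90, 0.44) = 0.44
¬((C ∨ D) ∧ ¬E) = 1 − 0.44 = 0.56
¬D = 1 − 0.49 = 0.51
¬E = 1 − 0.56 = 0.44
¬D ∧ ¬E = min(a, b) on (0.51, 0.44) = 0.44
(¬D ∧ ¬E) ∧ C = min(a, b) on (0.44, 0.90) = 0.44
¬((C ∨ D) ∧ ¬E) ∧ ((¬D ∧ ¬E) ∧ C) = min(a, b) on (0.56, 0.44) = 0.44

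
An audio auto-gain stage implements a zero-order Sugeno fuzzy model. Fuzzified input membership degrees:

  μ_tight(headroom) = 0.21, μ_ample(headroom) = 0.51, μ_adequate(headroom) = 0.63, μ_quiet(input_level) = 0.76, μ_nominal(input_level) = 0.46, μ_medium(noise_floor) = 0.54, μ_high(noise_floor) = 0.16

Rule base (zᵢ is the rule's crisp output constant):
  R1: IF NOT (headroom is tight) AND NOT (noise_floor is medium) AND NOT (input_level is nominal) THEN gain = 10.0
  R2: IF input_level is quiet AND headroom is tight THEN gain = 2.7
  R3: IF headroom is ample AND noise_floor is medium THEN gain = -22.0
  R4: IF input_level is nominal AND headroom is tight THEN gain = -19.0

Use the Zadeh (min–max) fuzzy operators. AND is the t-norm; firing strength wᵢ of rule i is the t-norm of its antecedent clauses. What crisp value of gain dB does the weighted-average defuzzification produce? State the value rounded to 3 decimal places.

-7.225

R1 (z=10.0): ¬tight=1−0.21=0.79, ¬medium=1−0.54=0.46, ¬nominal=1−0.46=0.54; AND[min(a, b)] → w = 0.46
R2 (z=2.7): quiet=0.76, tight=0.21; AND[min(a, b)] → w = 0.21
R3 (z=-22.0): ample=0.51, medium=0.54; AND[min(a, b)] → w = 0.51
R4 (z=-19.0): nominal=0.46, tight=0.21; AND[min(a, b)] → w = 0.21
Weighted average = (0.46·10.0 + 0.21·2.7 + 0.51·-22.0 + 0.21·-19.0) / (0.46 + 0.21 + 0.51 + 0.21)
  = -10.0430 / 1.3900 = -7.225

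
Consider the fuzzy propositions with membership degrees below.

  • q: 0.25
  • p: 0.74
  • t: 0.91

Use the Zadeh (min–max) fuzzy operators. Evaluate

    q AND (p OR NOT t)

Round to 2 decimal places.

NOT t = 1 − 0.91 = 0.09
p OR NOT t = max(a, b) on (0.74, 0.09) = 0.74
q AND (p OR NOT t) = min(a, b) on (0.25, 0.74) = 0.25

0.25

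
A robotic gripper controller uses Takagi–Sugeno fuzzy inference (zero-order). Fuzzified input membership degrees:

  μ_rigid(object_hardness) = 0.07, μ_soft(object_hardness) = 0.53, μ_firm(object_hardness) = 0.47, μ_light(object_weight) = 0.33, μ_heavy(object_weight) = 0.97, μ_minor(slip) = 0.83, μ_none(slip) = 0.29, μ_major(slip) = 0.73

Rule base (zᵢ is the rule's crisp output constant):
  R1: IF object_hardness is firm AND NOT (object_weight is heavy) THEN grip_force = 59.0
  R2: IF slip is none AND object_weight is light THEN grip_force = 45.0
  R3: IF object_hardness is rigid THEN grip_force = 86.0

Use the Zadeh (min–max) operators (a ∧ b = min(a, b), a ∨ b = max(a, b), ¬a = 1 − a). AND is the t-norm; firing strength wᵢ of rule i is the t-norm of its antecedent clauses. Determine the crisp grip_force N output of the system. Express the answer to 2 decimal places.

R1 (z=59.0): firm=0.47, ¬heavy=1−0.97=0.03; AND[min(a, b)] → w = 0.03
R2 (z=45.0): none=0.29, light=0.33; AND[min(a, b)] → w = 0.29
R3 (z=86.0): rigid=0.07 → w = 0.07
Weighted average = (0.03·59.0 + 0.29·45.0 + 0.07·86.0) / (0.03 + 0.29 + 0.07)
  = 20.8400 / 0.3900 = 53.44

53.44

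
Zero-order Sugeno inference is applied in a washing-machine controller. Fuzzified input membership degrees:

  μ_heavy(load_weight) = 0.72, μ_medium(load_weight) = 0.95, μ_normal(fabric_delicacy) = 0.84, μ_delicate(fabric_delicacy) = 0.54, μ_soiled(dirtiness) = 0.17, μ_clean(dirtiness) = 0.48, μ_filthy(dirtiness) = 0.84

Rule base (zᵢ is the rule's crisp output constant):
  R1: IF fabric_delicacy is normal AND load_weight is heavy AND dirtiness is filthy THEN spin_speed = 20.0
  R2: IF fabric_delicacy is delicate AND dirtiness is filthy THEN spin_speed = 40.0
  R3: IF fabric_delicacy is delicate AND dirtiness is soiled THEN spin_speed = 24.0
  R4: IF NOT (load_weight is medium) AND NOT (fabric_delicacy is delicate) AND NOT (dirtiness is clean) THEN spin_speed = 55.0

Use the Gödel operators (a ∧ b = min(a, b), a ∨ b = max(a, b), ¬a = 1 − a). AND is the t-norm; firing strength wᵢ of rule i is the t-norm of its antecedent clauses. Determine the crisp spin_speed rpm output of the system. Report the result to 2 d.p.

R1 (z=20.0): normal=0.84, heavy=0.72, filthy=0.84; AND[min(a, b)] → w = 0.72
R2 (z=40.0): delicate=0.54, filthy=0.84; AND[min(a, b)] → w = 0.54
R3 (z=24.0): delicate=0.54, soiled=0.17; AND[min(a, b)] → w = 0.17
R4 (z=55.0): ¬medium=1−0.95=0.05, ¬delicate=1−0.54=0.46, ¬clean=1−0.48=0.52; AND[min(a, b)] → w = 0.05
Weighted average = (0.72·20.0 + 0.54·40.0 + 0.17·24.0 + 0.05·55.0) / (0.72 + 0.54 + 0.17 + 0.05)
  = 42.8300 / 1.4800 = 28.94

28.94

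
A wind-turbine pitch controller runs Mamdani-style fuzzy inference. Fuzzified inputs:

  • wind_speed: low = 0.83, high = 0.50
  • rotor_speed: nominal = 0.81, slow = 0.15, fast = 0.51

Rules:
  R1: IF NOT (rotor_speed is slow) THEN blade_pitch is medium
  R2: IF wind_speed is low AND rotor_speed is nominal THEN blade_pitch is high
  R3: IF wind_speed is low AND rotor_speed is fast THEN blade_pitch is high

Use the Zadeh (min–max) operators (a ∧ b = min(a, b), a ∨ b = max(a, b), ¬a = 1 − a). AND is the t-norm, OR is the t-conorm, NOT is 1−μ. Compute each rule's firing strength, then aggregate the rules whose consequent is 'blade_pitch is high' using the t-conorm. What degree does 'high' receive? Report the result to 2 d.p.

0.81

R1: ¬slow=1−0.15=0.85 → w = 0.85
R2: low=0.83, nominal=0.81; AND[min(a, b)] → w = 0.81
R3: low=0.83, fast=0.51; AND[min(a, b)] → w = 0.51
Rules with consequent 'high': {R2, R3} → strengths 0.81, 0.51
Aggregate via t-conorm [max(a, b)]: 0.81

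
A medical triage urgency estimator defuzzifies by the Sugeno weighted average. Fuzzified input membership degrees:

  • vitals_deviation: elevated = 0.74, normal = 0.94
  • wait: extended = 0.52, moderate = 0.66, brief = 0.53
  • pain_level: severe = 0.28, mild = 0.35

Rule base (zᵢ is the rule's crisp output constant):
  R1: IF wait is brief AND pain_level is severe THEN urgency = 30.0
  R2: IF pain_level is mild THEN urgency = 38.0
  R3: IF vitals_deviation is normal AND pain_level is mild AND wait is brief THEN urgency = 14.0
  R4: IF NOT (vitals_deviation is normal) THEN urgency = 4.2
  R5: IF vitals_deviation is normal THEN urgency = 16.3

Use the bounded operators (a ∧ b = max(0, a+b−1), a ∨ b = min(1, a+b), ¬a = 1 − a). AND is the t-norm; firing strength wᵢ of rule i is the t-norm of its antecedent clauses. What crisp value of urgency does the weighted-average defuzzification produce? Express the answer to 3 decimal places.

R1 (z=30.0): brief=0.53, severe=0.28; AND[max(0, a+b−1)] → w = 0.00
R2 (z=38.0): mild=0.35 → w = 0.35
R3 (z=14.0): normal=0.94, mild=0.35, brief=0.53; AND[max(0, a+b−1)] → w = 0.00
R4 (z=4.2): ¬normal=1−0.94=0.06 → w = 0.06
R5 (z=16.3): normal=0.94 → w = 0.94
Weighted average = (0.00·30.0 + 0.35·38.0 + 0.00·14.0 + 0.06·4.2 + 0.94·16.3) / (0.00 + 0.35 + 0.00 + 0.06 + 0.94)
  = 28.8740 / 1.3500 = 21.388

21.388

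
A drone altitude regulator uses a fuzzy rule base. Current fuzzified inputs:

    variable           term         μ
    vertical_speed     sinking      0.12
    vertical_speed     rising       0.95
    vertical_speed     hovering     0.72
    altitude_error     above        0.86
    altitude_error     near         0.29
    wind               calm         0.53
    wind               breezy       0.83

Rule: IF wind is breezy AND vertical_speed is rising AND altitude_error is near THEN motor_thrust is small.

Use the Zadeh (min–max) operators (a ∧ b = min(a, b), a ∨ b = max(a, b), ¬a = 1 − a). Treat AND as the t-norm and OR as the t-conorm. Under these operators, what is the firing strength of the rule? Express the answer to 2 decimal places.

0.29

firing strength: breezy=0.83, rising=0.95, near=0.29; AND[min(a, b)] → w = 0.29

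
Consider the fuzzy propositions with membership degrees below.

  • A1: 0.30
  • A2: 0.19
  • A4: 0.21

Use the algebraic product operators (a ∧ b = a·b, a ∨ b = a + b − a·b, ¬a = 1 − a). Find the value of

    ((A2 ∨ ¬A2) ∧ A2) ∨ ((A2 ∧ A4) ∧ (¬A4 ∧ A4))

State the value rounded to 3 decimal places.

0.166

¬A2 = 1 − 0.1900 = 0.8100
A2 ∨ ¬A2 = a + b − a·b on (0.1900, 0.8100) = 0.8461
(A2 ∨ ¬A2) ∧ A2 = a·b on (0.8461, 0.1900) = 0.1608
A2 ∧ A4 = a·b on (0.1900, 0.2100) = 0.0399
¬A4 = 1 − 0.2100 = 0.7900
¬A4 ∧ A4 = a·b on (0.7900, 0.2100) = 0.1659
(A2 ∧ A4) ∧ (¬A4 ∧ A4) = a·b on (0.0399, 0.1659) = 0.0066
((A2 ∨ ¬A2) ∧ A2) ∨ ((A2 ∧ A4) ∧ (¬A4 ∧ A4)) = a + b − a·b on (0.1608, 0.0066) = 0.1663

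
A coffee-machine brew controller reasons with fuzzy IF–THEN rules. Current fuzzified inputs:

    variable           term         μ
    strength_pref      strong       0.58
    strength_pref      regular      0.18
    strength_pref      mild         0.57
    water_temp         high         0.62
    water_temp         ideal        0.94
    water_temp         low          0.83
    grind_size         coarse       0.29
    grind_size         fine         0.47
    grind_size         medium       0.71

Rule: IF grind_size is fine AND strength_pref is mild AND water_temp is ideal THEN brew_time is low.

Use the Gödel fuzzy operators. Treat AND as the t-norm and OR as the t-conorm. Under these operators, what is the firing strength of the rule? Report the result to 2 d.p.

0.47

firing strength: fine=0.47, mild=0.57, ideal=0.94; AND[min(a, b)] → w = 0.47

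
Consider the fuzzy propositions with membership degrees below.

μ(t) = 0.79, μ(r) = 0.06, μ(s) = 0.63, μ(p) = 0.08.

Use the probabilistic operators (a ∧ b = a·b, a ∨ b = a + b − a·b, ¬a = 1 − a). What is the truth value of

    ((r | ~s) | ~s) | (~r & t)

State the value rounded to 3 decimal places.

~s = 1 − 0.6300 = 0.3700
r | ~s = a + b − a·b on (0.0600, 0.3700) = 0.4078
~s = 1 − 0.6300 = 0.3700
(r | ~s) | ~s = a + b − a·b on (0.4078, 0.3700) = 0.6269
~r = 1 − 0.0600 = 0.9400
~r & t = a·b on (0.9400, 0.7900) = 0.7426
((r | ~s) | ~s) | (~r & t) = a + b − a·b on (0.6269, 0.7426) = 0.9040

0.904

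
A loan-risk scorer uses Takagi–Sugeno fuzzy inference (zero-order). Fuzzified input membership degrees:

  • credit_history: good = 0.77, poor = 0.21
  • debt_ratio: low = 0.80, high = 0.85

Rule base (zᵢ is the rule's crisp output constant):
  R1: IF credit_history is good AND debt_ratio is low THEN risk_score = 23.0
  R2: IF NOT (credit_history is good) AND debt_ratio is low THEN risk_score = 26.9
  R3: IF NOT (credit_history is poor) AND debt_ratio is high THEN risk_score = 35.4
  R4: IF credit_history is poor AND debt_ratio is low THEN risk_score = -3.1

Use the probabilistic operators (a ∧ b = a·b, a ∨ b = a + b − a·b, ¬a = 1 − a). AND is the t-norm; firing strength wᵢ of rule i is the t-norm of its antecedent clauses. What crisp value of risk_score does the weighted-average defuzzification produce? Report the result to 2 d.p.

R1 (z=23.0): good=0.77, low=0.80; AND[a·b] → w = 0.6160
R2 (z=26.9): ¬good=1−0.77=0.23, low=0.80; AND[a·b] → w = 0.1840
R3 (z=35.4): ¬poor=1−0.21=0.79, high=0.85; AND[a·b] → w = 0.6715
R4 (z=-3.1): poor=0.21, low=0.80; AND[a·b] → w = 0.1680
Weighted average = (0.6160·23.0 + 0.1840·26.9 + 0.6715·35.4 + 0.1680·-3.1) / (0.6160 + 0.1840 + 0.6715 + 0.1680)
  = 42.3679 / 1.6395 = 25.84

25.84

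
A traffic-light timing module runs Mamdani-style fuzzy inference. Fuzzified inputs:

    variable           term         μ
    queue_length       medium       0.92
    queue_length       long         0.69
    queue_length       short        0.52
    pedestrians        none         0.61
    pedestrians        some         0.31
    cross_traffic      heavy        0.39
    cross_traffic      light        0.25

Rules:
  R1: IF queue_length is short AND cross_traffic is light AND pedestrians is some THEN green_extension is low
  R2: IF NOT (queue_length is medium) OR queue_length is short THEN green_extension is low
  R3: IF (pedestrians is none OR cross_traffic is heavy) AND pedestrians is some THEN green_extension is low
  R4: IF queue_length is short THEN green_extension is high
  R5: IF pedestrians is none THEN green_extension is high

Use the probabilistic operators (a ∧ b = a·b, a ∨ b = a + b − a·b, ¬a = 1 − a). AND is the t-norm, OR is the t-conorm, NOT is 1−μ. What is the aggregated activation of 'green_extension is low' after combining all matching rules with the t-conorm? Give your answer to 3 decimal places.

R1: short=0.52, light=0.25, some=0.31; AND[a·b] → w = 0.0403
R2: ¬medium=1−0.92=0.08, short=0.52; OR[a + b − a·b] → w = 0.5584
R3: (none=0.61 OR heavy=0.39) = 0.7621; AND[a·b] with some=0.31 → w = 0.2363
R4: short=0.52 → w = 0.5200
R5: none=0.61 → w = 0.6100
Rules with consequent 'low': {R1, R2, R3} → strengths 0.0403, 0.5584, 0.2363
Aggregate via t-conorm [a + b − a·b]: 0.6763

0.676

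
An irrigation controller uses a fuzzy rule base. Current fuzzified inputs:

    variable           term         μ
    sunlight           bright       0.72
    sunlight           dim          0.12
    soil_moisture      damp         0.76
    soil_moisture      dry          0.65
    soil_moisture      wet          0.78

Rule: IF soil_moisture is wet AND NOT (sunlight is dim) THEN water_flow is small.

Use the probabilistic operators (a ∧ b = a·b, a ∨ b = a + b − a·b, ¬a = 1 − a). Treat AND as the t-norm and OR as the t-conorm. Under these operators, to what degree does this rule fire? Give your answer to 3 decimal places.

firing strength: wet=0.78, ¬dim=1−0.12=0.88; AND[a·b] → w = 0.6864

0.686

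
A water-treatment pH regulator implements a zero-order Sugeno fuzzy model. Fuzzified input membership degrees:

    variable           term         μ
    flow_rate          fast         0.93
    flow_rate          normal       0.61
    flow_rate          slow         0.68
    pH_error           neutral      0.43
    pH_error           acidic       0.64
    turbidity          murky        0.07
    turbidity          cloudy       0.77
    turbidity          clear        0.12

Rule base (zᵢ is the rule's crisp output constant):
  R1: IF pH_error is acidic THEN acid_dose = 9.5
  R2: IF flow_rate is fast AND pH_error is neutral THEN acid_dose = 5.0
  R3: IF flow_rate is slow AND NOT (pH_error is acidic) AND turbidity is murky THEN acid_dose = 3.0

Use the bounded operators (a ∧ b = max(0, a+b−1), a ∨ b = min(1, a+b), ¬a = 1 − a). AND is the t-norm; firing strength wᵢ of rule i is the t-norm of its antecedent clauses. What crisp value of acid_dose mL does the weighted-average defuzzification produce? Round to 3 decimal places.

7.880

R1 (z=9.5): acidic=0.64 → w = 0.64
R2 (z=5.0): fast=0.93, neutral=0.43; AND[max(0, a+b−1)] → w = 0.36
R3 (z=3.0): slow=0.68, ¬acidic=1−0.64=0.36, murky=0.07; AND[max(0, a+b−1)] → w = 0.00
Weighted average = (0.64·9.5 + 0.36·5.0 + 0.00·3.0) / (0.64 + 0.36 + 0.00)
  = 7.8800 / 1.0000 = 7.880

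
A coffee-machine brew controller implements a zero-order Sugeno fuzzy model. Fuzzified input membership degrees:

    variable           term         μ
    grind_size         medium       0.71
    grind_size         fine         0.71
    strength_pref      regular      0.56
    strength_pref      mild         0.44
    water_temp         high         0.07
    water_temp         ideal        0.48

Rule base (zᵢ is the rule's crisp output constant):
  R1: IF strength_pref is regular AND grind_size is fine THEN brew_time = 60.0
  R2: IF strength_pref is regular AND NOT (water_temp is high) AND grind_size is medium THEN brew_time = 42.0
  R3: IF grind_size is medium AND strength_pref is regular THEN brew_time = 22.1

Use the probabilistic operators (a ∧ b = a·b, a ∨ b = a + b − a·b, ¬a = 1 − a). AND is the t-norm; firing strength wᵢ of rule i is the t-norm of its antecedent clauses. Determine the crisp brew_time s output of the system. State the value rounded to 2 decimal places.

R1 (z=60.0): regular=0.56, fine=0.71; AND[a·b] → w = 0.3976
R2 (z=42.0): regular=0.56, ¬high=1−0.07=0.93, medium=0.71; AND[a·b] → w = 0.3698
R3 (z=22.1): medium=0.71, regular=0.56; AND[a·b] → w = 0.3976
Weighted average = (0.3976·60.0 + 0.3698·42.0 + 0.3976·22.1) / (0.3976 + 0.3698 + 0.3976)
  = 48.1732 / 1.1650 = 41.35

41.35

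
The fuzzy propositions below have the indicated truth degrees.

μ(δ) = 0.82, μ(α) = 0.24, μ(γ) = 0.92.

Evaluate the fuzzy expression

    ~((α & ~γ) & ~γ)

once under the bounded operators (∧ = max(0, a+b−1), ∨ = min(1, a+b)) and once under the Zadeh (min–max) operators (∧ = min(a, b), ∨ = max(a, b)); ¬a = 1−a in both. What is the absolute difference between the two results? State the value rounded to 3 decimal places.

0.080

Under bounded:
  ~γ = 1 − 0.92 = 0.08
  α & ~γ = max(0, a+b−1) on (0.24, 0.08) = 0.00
  ~γ = 1 − 0.92 = 0.08
  (α & ~γ) & ~γ = max(0, a+b−1) on (0.00, 0.08) = 0.00
  ~((α & ~γ) & ~γ) = 1 − 0.00 = 1.00
  → value = 1.0000
Under Zadeh (min–max):
  ~γ = 1 − 0.92 = 0.08
  α & ~γ = min(a, b) on (0.24, 0.08) = 0.08
  ~γ = 1 − 0.92 = 0.08
  (α & ~γ) & ~γ = min(a, b) on (0.08, 0.08) = 0.08
  ~((α & ~γ) & ~γ) = 1 − 0.08 = 0.92
  → value = 0.9200
|1.0000 − 0.9200| = 0.080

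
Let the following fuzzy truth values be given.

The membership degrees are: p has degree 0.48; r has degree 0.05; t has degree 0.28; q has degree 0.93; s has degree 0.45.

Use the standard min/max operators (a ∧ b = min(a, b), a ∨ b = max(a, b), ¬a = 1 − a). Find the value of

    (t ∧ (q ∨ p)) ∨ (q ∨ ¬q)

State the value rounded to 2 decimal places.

0.93

q ∨ p = max(a, b) on (0.93, 0.48) = 0.93
t ∧ (q ∨ p) = min(a, b) on (0.28, 0.93) = 0.28
¬q = 1 − 0.93 = 0.07
q ∨ ¬q = max(a, b) on (0.93, 0.07) = 0.93
(t ∧ (q ∨ p)) ∨ (q ∨ ¬q) = max(a, b) on (0.28, 0.93) = 0.93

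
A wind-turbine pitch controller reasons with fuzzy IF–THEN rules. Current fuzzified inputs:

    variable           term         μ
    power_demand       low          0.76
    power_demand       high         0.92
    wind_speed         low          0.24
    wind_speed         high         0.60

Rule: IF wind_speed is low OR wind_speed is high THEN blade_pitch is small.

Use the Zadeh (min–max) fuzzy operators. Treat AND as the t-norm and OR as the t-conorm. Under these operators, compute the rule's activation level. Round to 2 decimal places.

0.60

firing strength: low=0.24, high=0.60; OR[max(a, b)] → w = 0.60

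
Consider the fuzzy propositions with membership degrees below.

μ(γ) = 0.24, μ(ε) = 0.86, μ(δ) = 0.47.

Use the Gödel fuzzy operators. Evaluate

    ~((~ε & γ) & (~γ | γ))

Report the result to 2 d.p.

~ε = 1 − 0.86 = 0.14
~ε & γ = min(a, b) on (0.14, 0.24) = 0.14
~γ = 1 − 0.24 = 0.76
~γ | γ = max(a, b) on (0.76, 0.24) = 0.76
(~ε & γ) & (~γ | γ) = min(a, b) on (0.14, 0.76) = 0.14
~((~ε & γ) & (~γ | γ)) = 1 − 0.14 = 0.86

0.86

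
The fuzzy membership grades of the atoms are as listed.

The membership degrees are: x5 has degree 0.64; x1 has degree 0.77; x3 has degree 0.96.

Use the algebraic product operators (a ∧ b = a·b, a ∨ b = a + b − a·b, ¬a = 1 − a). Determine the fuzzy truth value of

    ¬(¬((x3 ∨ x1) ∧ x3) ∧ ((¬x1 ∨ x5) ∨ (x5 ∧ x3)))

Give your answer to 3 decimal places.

0.956

x3 ∨ x1 = a + b − a·b on (0.9600, 0.7700) = 0.9908
(x3 ∨ x1) ∧ x3 = a·b on (0.9908, 0.9600) = 0.9512
¬((x3 ∨ x1) ∧ x3) = 1 − 0.9512 = 0.0488
¬x1 = 1 − 0.7700 = 0.2300
¬x1 ∨ x5 = a + b − a·b on (0.2300, 0.6400) = 0.7228
x5 ∧ x3 = a·b on (0.6400, 0.9600) = 0.6144
(¬x1 ∨ x5) ∨ (x5 ∧ x3) = a + b − a·b on (0.7228, 0.6144) = 0.8931
¬((x3 ∨ x1) ∧ x3) ∧ ((¬x1 ∨ x5) ∨ (x5 ∧ x3)) = a·b on (0.0488, 0.8931) = 0.0436
¬(¬((x3 ∨ x1) ∧ x3) ∧ ((¬x1 ∨ x5) ∨ (x5 ∧ x3))) = 1 − 0.0436 = 0.9564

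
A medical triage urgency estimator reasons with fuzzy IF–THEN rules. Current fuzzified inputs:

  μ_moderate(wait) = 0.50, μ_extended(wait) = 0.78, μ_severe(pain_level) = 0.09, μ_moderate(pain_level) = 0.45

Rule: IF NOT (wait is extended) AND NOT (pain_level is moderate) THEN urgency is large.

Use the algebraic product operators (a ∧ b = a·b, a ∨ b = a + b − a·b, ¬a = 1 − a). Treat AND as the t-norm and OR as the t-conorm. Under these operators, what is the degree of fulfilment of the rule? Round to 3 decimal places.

0.121

firing strength: ¬extended=1−0.78=0.22, ¬moderate=1−0.45=0.55; AND[a·b] → w = 0.1210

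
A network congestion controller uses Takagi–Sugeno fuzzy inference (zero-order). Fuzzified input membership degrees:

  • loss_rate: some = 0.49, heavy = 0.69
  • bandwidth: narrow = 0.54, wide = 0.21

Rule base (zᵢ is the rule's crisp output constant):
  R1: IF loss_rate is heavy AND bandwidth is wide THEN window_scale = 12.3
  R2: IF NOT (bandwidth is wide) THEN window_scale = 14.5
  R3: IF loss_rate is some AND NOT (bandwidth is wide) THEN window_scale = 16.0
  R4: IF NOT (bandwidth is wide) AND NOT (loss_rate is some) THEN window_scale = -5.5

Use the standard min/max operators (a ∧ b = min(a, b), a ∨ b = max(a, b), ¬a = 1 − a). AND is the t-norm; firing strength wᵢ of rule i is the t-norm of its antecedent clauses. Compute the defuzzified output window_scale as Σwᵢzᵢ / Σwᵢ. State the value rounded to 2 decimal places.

9.54

R1 (z=12.3): heavy=0.69, wide=0.21; AND[min(a, b)] → w = 0.21
R2 (z=14.5): ¬wide=1−0.21=0.79 → w = 0.79
R3 (z=16.0): some=0.49, ¬wide=1−0.21=0.79; AND[min(a, b)] → w = 0.49
R4 (z=-5.5): ¬wide=1−0.21=0.79, ¬some=1−0.49=0.51; AND[min(a, b)] → w = 0.51
Weighted average = (0.21·12.3 + 0.79·14.5 + 0.49·16.0 + 0.51·-5.5) / (0.21 + 0.79 + 0.49 + 0.51)
  = 19.0730 / 2.0000 = 9.54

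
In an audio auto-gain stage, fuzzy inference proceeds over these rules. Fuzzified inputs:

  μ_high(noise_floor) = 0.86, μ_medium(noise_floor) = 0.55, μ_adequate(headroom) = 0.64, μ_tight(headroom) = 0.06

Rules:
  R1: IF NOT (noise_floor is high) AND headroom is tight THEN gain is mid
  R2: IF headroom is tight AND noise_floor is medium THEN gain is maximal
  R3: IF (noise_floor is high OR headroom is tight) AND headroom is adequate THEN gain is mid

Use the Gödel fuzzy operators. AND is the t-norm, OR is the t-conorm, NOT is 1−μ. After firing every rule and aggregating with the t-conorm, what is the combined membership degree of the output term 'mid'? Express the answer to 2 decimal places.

0.64

R1: ¬high=1−0.86=0.14, tight=0.06; AND[min(a, b)] → w = 0.06
R2: tight=0.06, medium=0.55; AND[min(a, b)] → w = 0.06
R3: (high=0.86 OR tight=0.06) = 0.86; AND[min(a, b)] with adequate=0.64 → w = 0.64
Rules with consequent 'mid': {R1, R3} → strengths 0.06, 0.64
Aggregate via t-conorm [max(a, b)]: 0.64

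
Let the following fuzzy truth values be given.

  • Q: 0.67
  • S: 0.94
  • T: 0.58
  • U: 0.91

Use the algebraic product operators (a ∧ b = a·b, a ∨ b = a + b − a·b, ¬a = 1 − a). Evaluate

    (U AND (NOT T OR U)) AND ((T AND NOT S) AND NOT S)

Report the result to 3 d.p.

0.002

NOT T = 1 − 0.5800 = 0.4200
NOT T OR U = a + b − a·b on (0.4200, 0.9100) = 0.9478
U AND (NOT T OR U) = a·b on (0.9100, 0.9478) = 0.8625
NOT S = 1 − 0.9400 = 0.0600
T AND NOT S = a·b on (0.5800, 0.0600) = 0.0348
NOT S = 1 − 0.9400 = 0.0600
(T AND NOT S) AND NOT S = a·b on (0.0348, 0.0600) = 0.0021
(U AND (NOT T OR U)) AND ((T AND NOT S) AND NOT S) = a·b on (0.8625, 0.0021) = 0.0018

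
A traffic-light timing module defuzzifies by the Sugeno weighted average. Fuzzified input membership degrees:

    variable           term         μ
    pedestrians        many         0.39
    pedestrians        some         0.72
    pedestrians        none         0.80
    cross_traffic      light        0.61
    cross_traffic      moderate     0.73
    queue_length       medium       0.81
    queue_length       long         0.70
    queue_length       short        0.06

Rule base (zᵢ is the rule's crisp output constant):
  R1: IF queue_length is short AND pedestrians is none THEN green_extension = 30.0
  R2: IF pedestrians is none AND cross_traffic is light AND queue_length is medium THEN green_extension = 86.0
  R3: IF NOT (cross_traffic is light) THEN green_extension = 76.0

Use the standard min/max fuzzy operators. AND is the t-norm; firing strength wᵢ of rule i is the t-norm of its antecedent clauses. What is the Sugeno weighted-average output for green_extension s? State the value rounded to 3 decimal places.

79.151

R1 (z=30.0): short=0.06, none=0.80; AND[min(a, b)] → w = 0.06
R2 (z=86.0): none=0.80, light=0.61, medium=0.81; AND[min(a, b)] → w = 0.61
R3 (z=76.0): ¬light=1−0.61=0.39 → w = 0.39
Weighted average = (0.06·30.0 + 0.61·86.0 + 0.39·76.0) / (0.06 + 0.61 + 0.39)
  = 83.9000 / 1.0600 = 79.151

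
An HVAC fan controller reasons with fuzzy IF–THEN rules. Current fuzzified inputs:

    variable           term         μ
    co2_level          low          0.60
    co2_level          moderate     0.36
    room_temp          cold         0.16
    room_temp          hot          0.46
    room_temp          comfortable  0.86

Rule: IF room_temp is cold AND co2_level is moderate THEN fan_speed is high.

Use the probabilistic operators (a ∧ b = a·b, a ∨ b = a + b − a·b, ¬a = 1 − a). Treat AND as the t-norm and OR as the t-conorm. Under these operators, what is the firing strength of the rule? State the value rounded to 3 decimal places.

firing strength: cold=0.16, moderate=0.36; AND[a·b] → w = 0.0576

0.058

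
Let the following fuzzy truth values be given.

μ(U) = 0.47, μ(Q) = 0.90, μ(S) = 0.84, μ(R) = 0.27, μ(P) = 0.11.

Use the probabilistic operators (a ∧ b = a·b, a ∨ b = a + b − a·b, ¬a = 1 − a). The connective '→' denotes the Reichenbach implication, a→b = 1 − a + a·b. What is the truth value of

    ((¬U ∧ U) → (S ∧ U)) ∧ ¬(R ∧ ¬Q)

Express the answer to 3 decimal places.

0.826

¬U = 1 − 0.4700 = 0.5300
¬U ∧ U = a·b on (0.5300, 0.4700) = 0.2491
S ∧ U = a·b on (0.8400, 0.4700) = 0.3948
(¬U ∧ U) → (S ∧ U)  [Reichenbach: 1 − a + a·b] with a=0.2491, b=0.3948 → 0.8492
¬Q = 1 − 0.9000 = 0.1000
R ∧ ¬Q = a·b on (0.2700, 0.1000) = 0.0270
¬(R ∧ ¬Q) = 1 − 0.0270 = 0.9730
((¬U ∧ U) → (S ∧ U)) ∧ ¬(R ∧ ¬Q) = a·b on (0.8492, 0.9730) = 0.8263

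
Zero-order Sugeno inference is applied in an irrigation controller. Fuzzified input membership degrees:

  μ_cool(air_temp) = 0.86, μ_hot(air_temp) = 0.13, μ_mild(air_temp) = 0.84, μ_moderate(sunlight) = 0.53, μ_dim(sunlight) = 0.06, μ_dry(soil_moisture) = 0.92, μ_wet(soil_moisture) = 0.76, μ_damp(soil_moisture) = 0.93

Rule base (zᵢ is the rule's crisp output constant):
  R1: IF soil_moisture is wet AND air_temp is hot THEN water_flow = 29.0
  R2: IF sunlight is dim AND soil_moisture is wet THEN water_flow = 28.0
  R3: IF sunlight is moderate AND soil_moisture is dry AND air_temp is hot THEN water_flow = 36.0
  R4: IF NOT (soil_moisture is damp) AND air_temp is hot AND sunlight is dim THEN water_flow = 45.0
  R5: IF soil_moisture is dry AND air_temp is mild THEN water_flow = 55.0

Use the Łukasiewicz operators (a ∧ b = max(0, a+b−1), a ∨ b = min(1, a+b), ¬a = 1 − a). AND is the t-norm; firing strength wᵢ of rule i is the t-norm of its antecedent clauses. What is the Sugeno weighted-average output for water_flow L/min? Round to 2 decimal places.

55.00

R1 (z=29.0): wet=0.76, hot=0.13; AND[max(0, a+b−1)] → w = 0.00
R2 (z=28.0): dim=0.06, wet=0.76; AND[max(0, a+b−1)] → w = 0.00
R3 (z=36.0): moderate=0.53, dry=0.92, hot=0.13; AND[max(0, a+b−1)] → w = 0.00
R4 (z=45.0): ¬damp=1−0.93=0.07, hot=0.13, dim=0.06; AND[max(0, a+b−1)] → w = 0.00
R5 (z=55.0): dry=0.92, mild=0.84; AND[max(0, a+b−1)] → w = 0.76
Weighted average = (0.00·29.0 + 0.00·28.0 + 0.00·36.0 + 0.00·45.0 + 0.76·55.0) / (0.00 + 0.00 + 0.00 + 0.00 + 0.76)
  = 41.8000 / 0.7600 = 55.00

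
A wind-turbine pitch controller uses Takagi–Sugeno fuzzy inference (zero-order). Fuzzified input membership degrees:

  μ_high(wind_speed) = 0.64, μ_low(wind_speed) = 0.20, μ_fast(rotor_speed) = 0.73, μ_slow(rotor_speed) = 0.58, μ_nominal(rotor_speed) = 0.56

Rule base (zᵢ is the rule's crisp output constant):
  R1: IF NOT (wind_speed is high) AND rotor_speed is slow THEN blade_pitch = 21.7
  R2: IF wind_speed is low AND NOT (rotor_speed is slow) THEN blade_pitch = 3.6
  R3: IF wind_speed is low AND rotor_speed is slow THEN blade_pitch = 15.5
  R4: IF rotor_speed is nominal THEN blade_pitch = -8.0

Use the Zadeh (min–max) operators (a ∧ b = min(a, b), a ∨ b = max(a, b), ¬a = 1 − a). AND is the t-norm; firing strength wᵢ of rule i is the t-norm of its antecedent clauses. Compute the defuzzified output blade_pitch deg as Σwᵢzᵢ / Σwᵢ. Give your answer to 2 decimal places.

R1 (z=21.7): ¬high=1−0.64=0.36, slow=0.58; AND[min(a, b)] → w = 0.36
R2 (z=3.6): low=0.20, ¬slow=1−0.58=0.42; AND[min(a, b)] → w = 0.20
R3 (z=15.5): low=0.20, slow=0.58; AND[min(a, b)] → w = 0.20
R4 (z=-8.0): nominal=0.56 → w = 0.56
Weighted average = (0.36·21.7 + 0.20·3.6 + 0.20·15.5 + 0.56·-8.0) / (0.36 + 0.20 + 0.20 + 0.56)
  = 7.1520 / 1.3200 = 5.42

5.42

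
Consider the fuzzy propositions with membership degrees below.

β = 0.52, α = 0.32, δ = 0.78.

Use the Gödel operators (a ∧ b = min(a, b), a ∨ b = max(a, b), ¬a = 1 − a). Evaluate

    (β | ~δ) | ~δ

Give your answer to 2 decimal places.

0.52

~δ = 1 − 0.78 = 0.22
β | ~δ = max(a, b) on (0.52, 0.22) = 0.52
~δ = 1 − 0.78 = 0.22
(β | ~δ) | ~δ = max(a, b) on (0.52, 0.22) = 0.52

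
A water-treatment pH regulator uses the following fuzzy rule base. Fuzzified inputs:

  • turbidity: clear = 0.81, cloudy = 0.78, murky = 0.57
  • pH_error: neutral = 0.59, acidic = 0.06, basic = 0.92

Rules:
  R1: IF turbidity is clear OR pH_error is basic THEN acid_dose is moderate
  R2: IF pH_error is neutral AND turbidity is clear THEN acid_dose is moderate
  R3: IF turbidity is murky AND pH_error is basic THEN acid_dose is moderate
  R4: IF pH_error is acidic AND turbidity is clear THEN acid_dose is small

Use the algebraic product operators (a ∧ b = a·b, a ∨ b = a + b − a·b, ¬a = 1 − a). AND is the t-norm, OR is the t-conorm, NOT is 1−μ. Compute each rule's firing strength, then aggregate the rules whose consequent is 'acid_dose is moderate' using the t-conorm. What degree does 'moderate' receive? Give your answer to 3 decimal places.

0.996

R1: clear=0.81, basic=0.92; OR[a + b − a·b] → w = 0.9848
R2: neutral=0.59, clear=0.81; AND[a·b] → w = 0.4779
R3: murky=0.57, basic=0.92; AND[a·b] → w = 0.5244
R4: acidic=0.06, clear=0.81; AND[a·b] → w = 0.0486
Rules with consequent 'moderate': {R1, R2, R3} → strengths 0.9848, 0.4779, 0.5244
Aggregate via t-conorm [a + b − a·b]: 0.9962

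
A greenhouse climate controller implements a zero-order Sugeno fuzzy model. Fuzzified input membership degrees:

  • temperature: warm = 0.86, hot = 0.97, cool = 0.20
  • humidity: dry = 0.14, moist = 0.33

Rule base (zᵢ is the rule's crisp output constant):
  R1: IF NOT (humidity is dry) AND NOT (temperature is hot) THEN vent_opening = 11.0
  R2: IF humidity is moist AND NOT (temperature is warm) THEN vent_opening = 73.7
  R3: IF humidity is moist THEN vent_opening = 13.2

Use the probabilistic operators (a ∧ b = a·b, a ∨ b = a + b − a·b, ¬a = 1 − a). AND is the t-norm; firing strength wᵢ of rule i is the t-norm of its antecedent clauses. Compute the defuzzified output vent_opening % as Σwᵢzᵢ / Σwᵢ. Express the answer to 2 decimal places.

R1 (z=11.0): ¬dry=1−0.14=0.86, ¬hot=1−0.97=0.03; AND[a·b] → w = 0.0258
R2 (z=73.7): moist=0.33, ¬warm=1−0.86=0.14; AND[a·b] → w = 0.0462
R3 (z=13.2): moist=0.33 → w = 0.3300
Weighted average = (0.0258·11.0 + 0.0462·73.7 + 0.3300·13.2) / (0.0258 + 0.0462 + 0.3300)
  = 8.0447 / 0.4020 = 20.01

20.01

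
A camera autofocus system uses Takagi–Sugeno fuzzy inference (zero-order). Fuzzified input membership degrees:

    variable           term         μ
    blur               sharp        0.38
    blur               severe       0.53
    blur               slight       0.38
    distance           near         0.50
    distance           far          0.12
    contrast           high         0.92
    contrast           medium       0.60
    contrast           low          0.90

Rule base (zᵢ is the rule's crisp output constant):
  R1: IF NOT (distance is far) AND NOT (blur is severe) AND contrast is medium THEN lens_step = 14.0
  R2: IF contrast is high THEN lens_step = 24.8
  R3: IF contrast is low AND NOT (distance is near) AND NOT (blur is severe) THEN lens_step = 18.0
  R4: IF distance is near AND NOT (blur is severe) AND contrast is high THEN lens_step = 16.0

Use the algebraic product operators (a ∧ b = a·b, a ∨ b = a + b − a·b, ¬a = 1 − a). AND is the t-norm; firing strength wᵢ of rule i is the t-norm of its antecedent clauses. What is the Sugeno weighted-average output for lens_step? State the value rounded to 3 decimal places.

21.027

R1 (z=14.0): ¬far=1−0.12=0.88, ¬severe=1−0.53=0.47, medium=0.60; AND[a·b] → w = 0.2482
R2 (z=24.8): high=0.92 → w = 0.9200
R3 (z=18.0): low=0.90, ¬near=1−0.50=0.50, ¬severe=1−0.53=0.47; AND[a·b] → w = 0.2115
R4 (z=16.0): near=0.50, ¬severe=1−0.53=0.47, high=0.92; AND[a·b] → w = 0.2162
Weighted average = (0.2482·14.0 + 0.9200·24.8 + 0.2115·18.0 + 0.2162·16.0) / (0.2482 + 0.9200 + 0.2115 + 0.2162)
  = 33.5564 / 1.5959 = 21.027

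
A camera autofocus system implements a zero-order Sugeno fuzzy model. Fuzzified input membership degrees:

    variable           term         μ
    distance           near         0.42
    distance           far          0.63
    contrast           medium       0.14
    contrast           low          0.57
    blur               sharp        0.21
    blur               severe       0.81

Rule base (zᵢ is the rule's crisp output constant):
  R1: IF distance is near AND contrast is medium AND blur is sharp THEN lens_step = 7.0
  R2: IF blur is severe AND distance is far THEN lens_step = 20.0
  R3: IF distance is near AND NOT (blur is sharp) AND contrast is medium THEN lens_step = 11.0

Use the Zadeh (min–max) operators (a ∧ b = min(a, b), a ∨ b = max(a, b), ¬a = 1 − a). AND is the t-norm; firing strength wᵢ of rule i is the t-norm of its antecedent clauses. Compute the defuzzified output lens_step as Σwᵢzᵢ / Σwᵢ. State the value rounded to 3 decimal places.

R1 (z=7.0): near=0.42, medium=0.14, sharp=0.21; AND[min(a, b)] → w = 0.14
R2 (z=20.0): severe=0.81, far=0.63; AND[min(a, b)] → w = 0.63
R3 (z=11.0): near=0.42, ¬sharp=1−0.21=0.79, medium=0.14; AND[min(a, b)] → w = 0.14
Weighted average = (0.14·7.0 + 0.63·20.0 + 0.14·11.0) / (0.14 + 0.63 + 0.14)
  = 15.1200 / 0.9100 = 16.615

16.615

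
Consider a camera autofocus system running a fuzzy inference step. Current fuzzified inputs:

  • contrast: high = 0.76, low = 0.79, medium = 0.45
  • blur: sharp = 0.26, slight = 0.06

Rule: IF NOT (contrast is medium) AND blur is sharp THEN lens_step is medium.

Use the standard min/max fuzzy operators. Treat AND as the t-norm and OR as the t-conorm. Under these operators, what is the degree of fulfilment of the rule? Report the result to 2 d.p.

0.26

firing strength: ¬medium=1−0.45=0.55, sharp=0.26; AND[min(a, b)] → w = 0.26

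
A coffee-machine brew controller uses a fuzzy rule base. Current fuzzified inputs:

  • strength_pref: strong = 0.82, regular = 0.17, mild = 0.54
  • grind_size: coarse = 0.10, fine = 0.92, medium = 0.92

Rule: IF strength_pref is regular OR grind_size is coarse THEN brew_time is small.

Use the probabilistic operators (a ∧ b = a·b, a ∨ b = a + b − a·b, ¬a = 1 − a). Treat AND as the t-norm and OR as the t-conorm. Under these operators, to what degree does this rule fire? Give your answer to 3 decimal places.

0.253

firing strength: regular=0.17, coarse=0.10; OR[a + b − a·b] → w = 0.2530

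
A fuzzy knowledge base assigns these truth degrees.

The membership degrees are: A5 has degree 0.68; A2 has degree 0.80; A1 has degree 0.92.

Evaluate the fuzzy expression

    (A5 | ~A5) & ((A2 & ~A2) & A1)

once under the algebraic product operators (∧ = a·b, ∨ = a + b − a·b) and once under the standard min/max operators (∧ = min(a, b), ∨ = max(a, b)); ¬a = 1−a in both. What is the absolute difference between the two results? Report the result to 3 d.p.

Under algebraic product:
  ~A5 = 1 − 0.6800 = 0.3200
  A5 | ~A5 = a + b − a·b on (0.6800, 0.3200) = 0.7824
  ~A2 = 1 − 0.8000 = 0.2000
  A2 & ~A2 = a·b on (0.8000, 0.2000) = 0.1600
  (A2 & ~A2) & A1 = a·b on (0.1600, 0.9200) = 0.1472
  (A5 | ~A5) & ((A2 & ~A2) & A1) = a·b on (0.7824, 0.1472) = 0.1152
  → value = 0.1152
Under standard min/max:
  ~A5 = 1 − 0.68 = 0.32
  A5 | ~A5 = max(a, b) on (0.68, 0.32) = 0.68
  ~A2 = 1 − 0.80 = 0.20
  A2 & ~A2 = min(a, b) on (0.80, 0.20) = 0.20
  (A2 & ~A2) & A1 = min(a, b) on (0.20, 0.92) = 0.20
  (A5 | ~A5) & ((A2 & ~A2) & A1) = min(a, b) on (0.68, 0.20) = 0.20
  → value = 0.2000
|0.1152 − 0.2000| = 0.085

0.085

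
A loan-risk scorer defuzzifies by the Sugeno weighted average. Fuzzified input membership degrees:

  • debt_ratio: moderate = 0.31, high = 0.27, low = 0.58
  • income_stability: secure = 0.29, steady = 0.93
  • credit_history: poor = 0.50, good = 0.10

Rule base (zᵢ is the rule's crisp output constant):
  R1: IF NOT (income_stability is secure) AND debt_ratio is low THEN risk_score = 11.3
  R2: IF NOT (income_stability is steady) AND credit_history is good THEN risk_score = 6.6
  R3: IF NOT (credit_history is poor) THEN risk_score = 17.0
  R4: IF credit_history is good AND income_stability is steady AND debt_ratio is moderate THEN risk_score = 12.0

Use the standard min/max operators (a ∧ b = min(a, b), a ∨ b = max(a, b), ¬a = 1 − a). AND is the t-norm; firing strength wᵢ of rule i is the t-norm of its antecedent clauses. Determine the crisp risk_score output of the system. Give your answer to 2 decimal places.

R1 (z=11.3): ¬secure=1−0.29=0.71, low=0.58; AND[min(a, b)] → w = 0.58
R2 (z=6.6): ¬steady=1−0.93=0.07, good=0.10; AND[min(a, b)] → w = 0.07
R3 (z=17.0): ¬poor=1−0.50=0.50 → w = 0.50
R4 (z=12.0): good=0.10, steady=0.93, moderate=0.31; AND[min(a, b)] → w = 0.10
Weighted average = (0.58·11.3 + 0.07·6.6 + 0.50·17.0 + 0.10·12.0) / (0.58 + 0.07 + 0.50 + 0.10)
  = 16.7160 / 1.2500 = 13.37

13.37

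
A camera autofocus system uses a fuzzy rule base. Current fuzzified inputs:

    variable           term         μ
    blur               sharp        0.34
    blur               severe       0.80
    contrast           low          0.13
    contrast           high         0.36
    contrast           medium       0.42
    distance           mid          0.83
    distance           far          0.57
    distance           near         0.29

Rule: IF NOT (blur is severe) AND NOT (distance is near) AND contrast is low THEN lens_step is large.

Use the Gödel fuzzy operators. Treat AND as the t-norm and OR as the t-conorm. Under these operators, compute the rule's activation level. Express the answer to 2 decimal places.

0.13

firing strength: ¬severe=1−0.80=0.20, ¬near=1−0.29=0.71, low=0.13; AND[min(a, b)] → w = 0.13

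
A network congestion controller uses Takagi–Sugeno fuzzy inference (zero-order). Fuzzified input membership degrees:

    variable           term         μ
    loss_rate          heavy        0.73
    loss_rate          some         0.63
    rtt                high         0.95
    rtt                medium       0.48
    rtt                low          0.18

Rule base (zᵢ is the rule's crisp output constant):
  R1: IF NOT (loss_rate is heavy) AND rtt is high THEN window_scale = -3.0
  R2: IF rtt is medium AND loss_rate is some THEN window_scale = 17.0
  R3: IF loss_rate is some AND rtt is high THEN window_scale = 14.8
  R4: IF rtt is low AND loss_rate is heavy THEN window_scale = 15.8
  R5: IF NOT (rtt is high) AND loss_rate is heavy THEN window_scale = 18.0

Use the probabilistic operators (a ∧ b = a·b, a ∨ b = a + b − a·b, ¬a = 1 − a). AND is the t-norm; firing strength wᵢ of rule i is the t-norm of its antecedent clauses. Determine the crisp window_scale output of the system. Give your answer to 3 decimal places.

12.044

R1 (z=-3.0): ¬heavy=1−0.73=0.27, high=0.95; AND[a·b] → w = 0.2565
R2 (z=17.0): medium=0.48, some=0.63; AND[a·b] → w = 0.3024
R3 (z=14.8): some=0.63, high=0.95; AND[a·b] → w = 0.5985
R4 (z=15.8): low=0.18, heavy=0.73; AND[a·b] → w = 0.1314
R5 (z=18.0): ¬high=1−0.95=0.05, heavy=0.73; AND[a·b] → w = 0.0365
Weighted average = (0.2565·-3.0 + 0.3024·17.0 + 0.5985·14.8 + 0.1314·15.8 + 0.0365·18.0) / (0.2565 + 0.3024 + 0.5985 + 0.1314 + 0.0365)
  = 15.9622 / 1.3253 = 12.044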